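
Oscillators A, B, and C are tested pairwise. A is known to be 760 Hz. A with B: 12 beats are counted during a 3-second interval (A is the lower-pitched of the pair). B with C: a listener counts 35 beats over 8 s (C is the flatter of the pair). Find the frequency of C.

759.625 Hz

A–B: Beat frequency = 12/3 = 4 Hz.
B is above A, so f_B = 760 + 4 = 764 Hz.
B–C: Beat frequency = 35/8 = 4.375 Hz.
C is below B, so f_C = 764 − 4.375 = 759.625 Hz.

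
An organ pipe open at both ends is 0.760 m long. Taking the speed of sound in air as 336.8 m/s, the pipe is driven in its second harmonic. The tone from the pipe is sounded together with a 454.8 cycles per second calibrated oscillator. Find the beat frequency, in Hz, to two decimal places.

Open pipe: f_n = n·v/(2L) = 2·336.8/(2·0.760) = 443.1579 Hz.
f_beat = |443.1579 − 454.8| = 11.64 Hz.

11.64 Hz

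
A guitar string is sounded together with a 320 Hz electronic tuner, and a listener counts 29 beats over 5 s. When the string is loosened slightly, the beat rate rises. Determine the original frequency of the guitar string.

Beat frequency = 29/5 = 5.8 Hz.
|f − 320| = 5.8, so the guitar string was at either 314.2 Hz or 325.8 Hz.
Reducing tension lowers a string's frequency; the adjustment lowers the guitar string's frequency.
The beat rate rose, so the adjustment moved the guitar string further from 320 Hz — it was already below the reference.

314.2 Hz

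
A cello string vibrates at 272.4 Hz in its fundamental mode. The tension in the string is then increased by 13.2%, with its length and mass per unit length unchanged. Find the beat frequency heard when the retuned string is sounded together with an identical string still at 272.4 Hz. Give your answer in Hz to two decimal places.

17.42 Hz

For a string, f ∝ √T, so the new frequency is 272.4·√1.132 = 289.8213 Hz.
f_beat = |289.8213 − 272.4| = 17.42 Hz.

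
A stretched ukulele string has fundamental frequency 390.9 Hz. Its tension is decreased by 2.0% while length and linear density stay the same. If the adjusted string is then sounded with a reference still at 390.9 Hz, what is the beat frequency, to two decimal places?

3.93 Hz

For a string, f ∝ √T, so the new frequency is 390.9·√0.980 = 386.9713 Hz.
f_beat = |386.9713 − 390.9| = 3.93 Hz.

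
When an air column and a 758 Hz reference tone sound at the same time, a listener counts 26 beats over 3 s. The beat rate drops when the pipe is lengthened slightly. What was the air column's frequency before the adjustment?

Beat frequency = 26/3 = 8.6667 Hz.
|f − 758| = 8.6667, so the air column was at either 749.3333 Hz or 766.6667 Hz.
A longer pipe has a lower fundamental; the adjustment lowers the air column's frequency.
The beat rate fell, so the adjustment moved the air column toward 758 Hz — it must have started above the reference.

766.6667 Hz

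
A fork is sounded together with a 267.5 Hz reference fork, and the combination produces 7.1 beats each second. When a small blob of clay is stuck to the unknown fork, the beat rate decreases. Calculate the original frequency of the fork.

274.6 Hz

|f − 267.5| = 7.1, so the fork was at either 260.4 Hz or 274.6 Hz.
Adding mass to a fork lowers its frequency; the adjustment lowers the fork's frequency.
The beat rate fell, so the adjustment moved the fork toward 267.5 Hz — it must have started above the reference.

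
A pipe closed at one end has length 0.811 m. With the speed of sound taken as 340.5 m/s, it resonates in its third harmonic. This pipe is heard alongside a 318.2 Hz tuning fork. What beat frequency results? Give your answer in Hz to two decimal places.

3.31 Hz

Closed pipe (odd harmonics): f_n = n·v/(4L) = 3·340.5/(4·0.811) = 314.8890 Hz.
f_beat = |314.8890 − 318.2| = 3.31 Hz.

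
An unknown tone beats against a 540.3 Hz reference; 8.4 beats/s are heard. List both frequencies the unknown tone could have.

|f − 540.3| = 8.4, so f = 540.3 ± 8.4.

531.9 Hz or 548.7 Hz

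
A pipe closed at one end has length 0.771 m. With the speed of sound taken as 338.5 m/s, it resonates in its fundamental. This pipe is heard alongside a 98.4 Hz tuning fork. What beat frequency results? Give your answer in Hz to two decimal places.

Closed pipe (odd harmonics): f_n = n·v/(4L) = 1·338.5/(4·0.771) = 109.7601 Hz.
f_beat = |109.7601 − 98.4| = 11.36 Hz.

11.36 Hz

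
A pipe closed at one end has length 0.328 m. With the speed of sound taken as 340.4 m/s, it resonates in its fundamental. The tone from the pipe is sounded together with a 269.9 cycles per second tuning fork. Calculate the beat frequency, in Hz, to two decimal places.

10.45 Hz

Closed pipe (odd harmonics): f_n = n·v/(4L) = 1·340.4/(4·0.328) = 259.4512 Hz.
f_beat = |259.4512 − 269.9| = 10.45 Hz.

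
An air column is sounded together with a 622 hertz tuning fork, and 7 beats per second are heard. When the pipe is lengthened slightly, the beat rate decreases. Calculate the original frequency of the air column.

|f − 622| = 7, so the air column was at either 615 Hz or 629 Hz.
A longer pipe has a lower fundamental; the adjustment lowers the air column's frequency.
The beat rate fell, so the adjustment moved the air column toward 622 Hz — it must have started above the reference.

629 Hz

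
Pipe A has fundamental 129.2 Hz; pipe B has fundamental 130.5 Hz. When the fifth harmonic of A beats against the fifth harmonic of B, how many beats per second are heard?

6.5 Hz

Fifth harmonic of the first: 5·129.2 = 646.0 Hz.
Fifth harmonic of the second: 5·130.5 = 652.5 Hz.
f_beat = |646.0 − 652.5| = 6.5 Hz.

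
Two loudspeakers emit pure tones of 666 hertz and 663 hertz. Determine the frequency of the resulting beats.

3 Hz

Beats arise from superposition of two nearby frequencies; the beat rate is |f₁ − f₂|.
|666 − 663| = 3 Hz.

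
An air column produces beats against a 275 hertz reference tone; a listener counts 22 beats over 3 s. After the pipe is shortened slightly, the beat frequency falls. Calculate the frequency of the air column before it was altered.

267.6667 Hz

Beat frequency = 22/3 = 7.3333 Hz.
|f − 275| = 7.3333, so the air column was at either 267.6667 Hz or 282.3333 Hz.
A shorter pipe has a higher fundamental; the adjustment raises the air column's frequency.
The beat rate fell, so the adjustment moved the air column toward 275 Hz — it must have started below the reference.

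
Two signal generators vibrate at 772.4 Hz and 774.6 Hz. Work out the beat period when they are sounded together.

0.455 s

f_beat = |772.4 − 774.6| = 2.2 Hz.
Beat period T = 1 / f_beat = 1 / 2.2 s.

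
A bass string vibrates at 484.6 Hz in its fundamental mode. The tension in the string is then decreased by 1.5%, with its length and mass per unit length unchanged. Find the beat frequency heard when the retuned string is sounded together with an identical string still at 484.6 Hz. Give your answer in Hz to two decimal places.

For a string, f ∝ √T, so the new frequency is 484.6·√0.985 = 480.9518 Hz.
f_beat = |480.9518 − 484.6| = 3.65 Hz.

3.65 Hz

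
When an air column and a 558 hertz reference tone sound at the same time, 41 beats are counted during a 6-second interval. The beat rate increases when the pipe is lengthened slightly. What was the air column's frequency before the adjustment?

Beat frequency = 41/6 = 6.8333 Hz.
|f − 558| = 6.8333, so the air column was at either 551.1667 Hz or 564.8333 Hz.
A longer pipe has a lower fundamental; the adjustment lowers the air column's frequency.
The beat rate rose, so the adjustment moved the air column further from 558 Hz — it was already below the reference.

551.1667 Hz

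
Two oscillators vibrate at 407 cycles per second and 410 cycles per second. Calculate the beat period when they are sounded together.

f_beat = |407 − 410| = 3 Hz.
Beat period T = 1 / f_beat = 1 / 3 s.

0.333 s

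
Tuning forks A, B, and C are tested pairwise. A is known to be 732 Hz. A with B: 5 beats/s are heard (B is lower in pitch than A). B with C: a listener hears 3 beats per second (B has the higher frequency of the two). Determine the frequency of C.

B is below A, so f_B = 732 − 5 = 727 Hz.
C is below B, so f_C = 727 − 3 = 724 Hz.

724 Hz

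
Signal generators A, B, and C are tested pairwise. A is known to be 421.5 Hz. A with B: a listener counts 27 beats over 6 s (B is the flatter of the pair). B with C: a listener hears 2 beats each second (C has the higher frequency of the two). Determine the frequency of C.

A–B: Beat frequency = 27/6 = 4.5 Hz.
B is below A, so f_B = 421.5 − 4.5 = 417 Hz.
C is above B, so f_C = 417 + 2 = 419 Hz.

419 Hz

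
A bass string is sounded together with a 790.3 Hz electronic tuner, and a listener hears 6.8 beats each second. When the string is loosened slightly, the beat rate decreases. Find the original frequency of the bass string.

|f − 790.3| = 6.8, so the bass string was at either 783.5 Hz or 797.1 Hz.
Reducing tension lowers a string's frequency; the adjustment lowers the bass string's frequency.
The beat rate fell, so the adjustment moved the bass string toward 790.3 Hz — it must have started above the reference.

797.1 Hz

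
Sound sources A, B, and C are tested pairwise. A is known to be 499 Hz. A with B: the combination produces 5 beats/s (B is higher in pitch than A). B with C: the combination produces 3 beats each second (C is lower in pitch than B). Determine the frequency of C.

501 Hz

B is above A, so f_B = 499 + 5 = 504 Hz.
C is below B, so f_C = 504 − 3 = 501 Hz.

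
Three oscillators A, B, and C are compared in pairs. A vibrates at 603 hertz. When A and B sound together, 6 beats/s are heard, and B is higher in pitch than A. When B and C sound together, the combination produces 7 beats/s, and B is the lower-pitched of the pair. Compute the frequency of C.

B is above A, so f_B = 603 + 6 = 609 Hz.
C is above B, so f_C = 609 + 7 = 616 Hz.

616 Hz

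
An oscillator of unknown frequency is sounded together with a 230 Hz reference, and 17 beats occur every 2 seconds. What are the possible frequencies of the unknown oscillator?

Beat frequency = 17/2 = 8.5 Hz.
|f − 230| = 8.5, so f = 230 ± 8.5.

221.5 Hz or 238.5 Hz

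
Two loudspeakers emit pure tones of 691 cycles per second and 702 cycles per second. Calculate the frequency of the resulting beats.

Beats arise from superposition of two nearby frequencies; the beat rate is |f₁ − f₂|.
|691 − 702| = 11 Hz.

11 Hz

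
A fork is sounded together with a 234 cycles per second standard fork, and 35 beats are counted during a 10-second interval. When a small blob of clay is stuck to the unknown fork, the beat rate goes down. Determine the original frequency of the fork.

237.5 Hz

Beat frequency = 35/10 = 3.5 Hz.
|f − 234| = 3.5, so the fork was at either 230.5 Hz or 237.5 Hz.
Adding mass to a fork lowers its frequency; the adjustment lowers the fork's frequency.
The beat rate fell, so the adjustment moved the fork toward 234 Hz — it must have started above the reference.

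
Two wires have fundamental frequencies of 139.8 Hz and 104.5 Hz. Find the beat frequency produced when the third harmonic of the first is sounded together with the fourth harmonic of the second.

1.4 Hz

Third harmonic of the first: 3·139.8 = 419.4 Hz.
Fourth harmonic of the second: 4·104.5 = 418.0 Hz.
f_beat = |419.4 − 418.0| = 1.4 Hz.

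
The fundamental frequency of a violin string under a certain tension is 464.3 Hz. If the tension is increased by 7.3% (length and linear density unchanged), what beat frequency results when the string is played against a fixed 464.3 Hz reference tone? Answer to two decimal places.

For a string, f ∝ √T, so the new frequency is 464.3·√1.073 = 480.9485 Hz.
f_beat = |480.9485 − 464.3| = 16.65 Hz.

16.65 Hz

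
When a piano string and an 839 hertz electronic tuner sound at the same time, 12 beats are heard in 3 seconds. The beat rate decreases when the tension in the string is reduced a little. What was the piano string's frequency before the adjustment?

843 Hz

Beat frequency = 12/3 = 4 Hz.
|f − 839| = 4, so the piano string was at either 835 Hz or 843 Hz.
Lower tension means lower frequency; the adjustment lowers the piano string's frequency.
The beat rate fell, so the adjustment moved the piano string toward 839 Hz — it must have started above the reference.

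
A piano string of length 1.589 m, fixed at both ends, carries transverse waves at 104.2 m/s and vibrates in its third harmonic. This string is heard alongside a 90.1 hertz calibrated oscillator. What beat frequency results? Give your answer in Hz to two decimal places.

8.26 Hz

For a string fixed at both ends, f_n = n·v/(2L) = 3·104.2/(2·1.589) = 98.3638 Hz.
f_beat = |98.3638 − 90.1| = 8.26 Hz.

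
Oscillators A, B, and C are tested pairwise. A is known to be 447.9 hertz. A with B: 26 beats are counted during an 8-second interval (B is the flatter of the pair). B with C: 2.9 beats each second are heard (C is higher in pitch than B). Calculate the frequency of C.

447.55 Hz

A–B: Beat frequency = 26/8 = 3.25 Hz.
B is below A, so f_B = 447.9 − 3.25 = 444.65 Hz.
C is above B, so f_C = 444.65 + 2.9 = 447.55 Hz.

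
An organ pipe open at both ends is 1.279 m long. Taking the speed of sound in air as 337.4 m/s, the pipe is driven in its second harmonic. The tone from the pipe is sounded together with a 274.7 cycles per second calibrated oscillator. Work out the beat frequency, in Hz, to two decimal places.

Open pipe: f_n = n·v/(2L) = 2·337.4/(2·1.279) = 263.7998 Hz.
f_beat = |263.7998 − 274.7| = 10.90 Hz.

10.90 Hz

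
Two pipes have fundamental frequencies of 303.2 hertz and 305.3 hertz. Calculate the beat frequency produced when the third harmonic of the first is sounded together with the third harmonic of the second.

Third harmonic of the first: 3·303.2 = 909.6 Hz.
Third harmonic of the second: 3·305.3 = 915.9 Hz.
f_beat = |909.6 − 915.9| = 6.3 Hz.

6.3 Hz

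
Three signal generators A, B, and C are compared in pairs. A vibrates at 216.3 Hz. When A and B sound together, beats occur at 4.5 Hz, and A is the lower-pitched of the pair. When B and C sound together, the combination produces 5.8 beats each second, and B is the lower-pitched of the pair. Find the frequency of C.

226.6 Hz

B is above A, so f_B = 216.3 + 4.5 = 220.8 Hz.
C is above B, so f_C = 220.8 + 5.8 = 226.6 Hz.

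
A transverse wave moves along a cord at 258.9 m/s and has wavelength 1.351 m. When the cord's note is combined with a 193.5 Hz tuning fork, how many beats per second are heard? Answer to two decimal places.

1.86 Hz

Source frequency f = v/λ = 258.9/1.351 = 191.6358 Hz.
f_beat = |191.6358 − 193.5| = 1.86 Hz.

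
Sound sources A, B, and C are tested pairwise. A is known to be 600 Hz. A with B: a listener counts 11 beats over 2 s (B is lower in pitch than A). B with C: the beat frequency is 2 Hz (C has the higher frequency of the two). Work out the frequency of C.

596.5 Hz

A–B: Beat frequency = 11/2 = 5.5 Hz.
B is below A, so f_B = 600 − 5.5 = 594.5 Hz.
C is above B, so f_C = 594.5 + 2 = 596.5 Hz.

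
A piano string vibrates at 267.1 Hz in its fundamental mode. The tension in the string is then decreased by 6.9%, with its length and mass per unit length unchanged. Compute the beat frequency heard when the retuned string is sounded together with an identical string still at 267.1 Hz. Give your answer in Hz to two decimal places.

For a string, f ∝ √T, so the new frequency is 267.1·√0.931 = 257.7204 Hz.
f_beat = |257.7204 − 267.1| = 9.38 Hz.

9.38 Hz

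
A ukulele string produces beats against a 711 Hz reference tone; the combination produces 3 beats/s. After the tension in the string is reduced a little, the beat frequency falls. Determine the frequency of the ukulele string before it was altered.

714 Hz

|f − 711| = 3, so the ukulele string was at either 708 Hz or 714 Hz.
Lower tension means lower frequency; the adjustment lowers the ukulele string's frequency.
The beat rate fell, so the adjustment moved the ukulele string toward 711 Hz — it must have started above the reference.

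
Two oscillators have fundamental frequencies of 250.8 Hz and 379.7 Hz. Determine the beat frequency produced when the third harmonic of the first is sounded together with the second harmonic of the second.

7.0 Hz

Third harmonic of the first: 3·250.8 = 752.4 Hz.
Second harmonic of the second: 2·379.7 = 759.4 Hz.
f_beat = |752.4 − 759.4| = 7.0 Hz.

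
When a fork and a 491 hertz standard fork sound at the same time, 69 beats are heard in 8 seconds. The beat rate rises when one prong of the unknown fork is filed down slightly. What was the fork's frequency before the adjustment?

499.625 Hz

Beat frequency = 69/8 = 8.625 Hz.
|f − 491| = 8.625, so the fork was at either 482.375 Hz or 499.625 Hz.
Filing a prong removes mass and raises the fork's frequency; the adjustment raises the fork's frequency.
The beat rate rose, so the adjustment moved the fork further from 491 Hz — it was already above the reference.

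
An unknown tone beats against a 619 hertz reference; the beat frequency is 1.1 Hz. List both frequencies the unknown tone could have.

617.9 Hz or 620.1 Hz

|f − 619| = 1.1, so f = 619 ± 1.1.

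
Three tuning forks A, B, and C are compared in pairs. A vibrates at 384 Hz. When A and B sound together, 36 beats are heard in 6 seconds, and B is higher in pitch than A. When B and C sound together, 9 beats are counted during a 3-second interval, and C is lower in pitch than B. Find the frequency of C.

387 Hz

A–B: Beat frequency = 36/6 = 6 Hz.
B is above A, so f_B = 384 + 6 = 390 Hz.
B–C: Beat frequency = 9/3 = 3 Hz.
C is below B, so f_C = 390 − 3 = 387 Hz.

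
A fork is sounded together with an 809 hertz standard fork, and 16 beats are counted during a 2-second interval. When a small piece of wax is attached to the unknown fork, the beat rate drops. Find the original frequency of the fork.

Beat frequency = 16/2 = 8 Hz.
|f − 809| = 8, so the fork was at either 801 Hz or 817 Hz.
Loading a fork with wax lowers its frequency; the adjustment lowers the fork's frequency.
The beat rate fell, so the adjustment moved the fork toward 809 Hz — it must have started above the reference.

817 Hz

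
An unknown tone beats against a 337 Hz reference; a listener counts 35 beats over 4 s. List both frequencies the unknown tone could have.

Beat frequency = 35/4 = 8.75 Hz.
|f − 337| = 8.75, so f = 337 ± 8.75.

328.25 Hz or 345.75 Hz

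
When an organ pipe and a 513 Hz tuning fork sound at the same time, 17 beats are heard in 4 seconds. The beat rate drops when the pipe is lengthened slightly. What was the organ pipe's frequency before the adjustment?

Beat frequency = 17/4 = 4.25 Hz.
|f − 513| = 4.25, so the organ pipe was at either 508.75 Hz or 517.25 Hz.
A longer pipe has a lower fundamental; the adjustment lowers the organ pipe's frequency.
The beat rate fell, so the adjustment moved the organ pipe toward 513 Hz — it must have started above the reference.

517.25 Hz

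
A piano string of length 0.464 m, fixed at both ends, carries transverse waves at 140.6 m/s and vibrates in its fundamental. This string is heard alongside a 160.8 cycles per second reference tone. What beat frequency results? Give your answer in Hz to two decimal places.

9.29 Hz

For a string fixed at both ends, f_n = n·v/(2L) = 1·140.6/(2·0.464) = 151.5086 Hz.
f_beat = |151.5086 − 160.8| = 9.29 Hz.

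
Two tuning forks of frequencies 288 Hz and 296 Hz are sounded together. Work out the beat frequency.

8 Hz

f_beat = |f₁ − f₂|.
|288 − 296| = 8 Hz.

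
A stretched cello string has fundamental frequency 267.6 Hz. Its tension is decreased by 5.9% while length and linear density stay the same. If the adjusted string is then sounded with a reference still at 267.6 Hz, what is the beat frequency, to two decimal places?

8.01 Hz

For a string, f ∝ √T, so the new frequency is 267.6·√0.941 = 259.5858 Hz.
f_beat = |259.5858 − 267.6| = 8.01 Hz.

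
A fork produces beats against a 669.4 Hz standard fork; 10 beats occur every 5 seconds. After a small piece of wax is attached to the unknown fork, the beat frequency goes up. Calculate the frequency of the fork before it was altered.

667.4 Hz

Beat frequency = 10/5 = 2 Hz.
|f − 669.4| = 2, so the fork was at either 667.4 Hz or 671.4 Hz.
Loading a fork with wax lowers its frequency; the adjustment lowers the fork's frequency.
The beat rate rose, so the adjustment moved the fork further from 669.4 Hz — it was already below the reference.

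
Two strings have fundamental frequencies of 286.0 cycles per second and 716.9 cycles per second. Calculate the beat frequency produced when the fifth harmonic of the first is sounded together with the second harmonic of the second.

3.8 Hz

Fifth harmonic of the first: 5·286.0 = 1430.0 Hz.
Second harmonic of the second: 2·716.9 = 1433.8 Hz.
f_beat = |1430.0 − 1433.8| = 3.8 Hz.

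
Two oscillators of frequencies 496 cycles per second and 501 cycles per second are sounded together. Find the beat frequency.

f_beat = |f₁ − f₂|.
|496 − 501| = 5 Hz.

5 Hz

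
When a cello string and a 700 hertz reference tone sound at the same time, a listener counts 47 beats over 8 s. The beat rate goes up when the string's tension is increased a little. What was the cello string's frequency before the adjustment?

705.875 Hz

Beat frequency = 47/8 = 5.875 Hz.
|f − 700| = 5.875, so the cello string was at either 694.125 Hz or 705.875 Hz.
Higher tension means higher frequency; the adjustment raises the cello string's frequency.
The beat rate rose, so the adjustment moved the cello string further from 700 Hz — it was already above the reference.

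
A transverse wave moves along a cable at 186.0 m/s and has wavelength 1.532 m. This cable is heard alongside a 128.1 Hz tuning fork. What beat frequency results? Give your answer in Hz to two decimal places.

6.69 Hz

Source frequency f = v/λ = 186.0/1.532 = 121.4099 Hz.
f_beat = |121.4099 − 128.1| = 6.69 Hz.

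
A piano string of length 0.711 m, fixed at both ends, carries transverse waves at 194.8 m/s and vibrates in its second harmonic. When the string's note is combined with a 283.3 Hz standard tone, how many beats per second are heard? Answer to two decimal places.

9.32 Hz

For a string fixed at both ends, f_n = n·v/(2L) = 2·194.8/(2·0.711) = 273.9803 Hz.
f_beat = |273.9803 − 283.3| = 9.32 Hz.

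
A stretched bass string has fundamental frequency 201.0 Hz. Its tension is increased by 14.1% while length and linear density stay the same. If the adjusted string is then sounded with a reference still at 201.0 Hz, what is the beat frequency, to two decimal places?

For a string, f ∝ √T, so the new frequency is 201.0·√1.141 = 214.7034 Hz.
f_beat = |214.7034 − 201.0| = 13.70 Hz.

13.70 Hz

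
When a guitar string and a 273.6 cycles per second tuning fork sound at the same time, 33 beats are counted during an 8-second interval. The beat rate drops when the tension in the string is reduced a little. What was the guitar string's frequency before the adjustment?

277.725 Hz

Beat frequency = 33/8 = 4.125 Hz.
|f − 273.6| = 4.125, so the guitar string was at either 269.475 Hz or 277.725 Hz.
Lower tension means lower frequency; the adjustment lowers the guitar string's frequency.
The beat rate fell, so the adjustment moved the guitar string toward 273.6 Hz — it must have started above the reference.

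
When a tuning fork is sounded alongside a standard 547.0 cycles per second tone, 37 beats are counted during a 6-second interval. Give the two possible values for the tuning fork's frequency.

540.8333 Hz or 553.1667 Hz

Beat frequency = 37/6 = 6.1667 Hz.
|f − 547.0| = 6.1667, so f = 547.0 ± 6.1667.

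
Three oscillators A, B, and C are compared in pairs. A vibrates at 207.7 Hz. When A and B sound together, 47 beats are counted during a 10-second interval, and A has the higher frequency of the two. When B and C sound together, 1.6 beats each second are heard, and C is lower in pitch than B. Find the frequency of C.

201.4 Hz

A–B: Beat frequency = 47/10 = 4.7 Hz.
B is below A, so f_B = 207.7 − 4.7 = 203 Hz.
C is below B, so f_C = 203 − 1.6 = 201.4 Hz.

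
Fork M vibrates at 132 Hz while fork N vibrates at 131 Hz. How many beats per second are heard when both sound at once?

Beats arise from superposition of two nearby frequencies; the beat rate is |f₁ − f₂|.
|132 − 131| = 1 Hz.

1 Hz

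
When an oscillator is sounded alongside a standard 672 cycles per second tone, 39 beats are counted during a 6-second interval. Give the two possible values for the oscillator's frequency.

Beat frequency = 39/6 = 6.5 Hz.
|f − 672| = 6.5, so f = 672 ± 6.5.

665.5 Hz or 678.5 Hz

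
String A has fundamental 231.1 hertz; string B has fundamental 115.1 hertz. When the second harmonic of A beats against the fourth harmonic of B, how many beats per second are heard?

1.8 Hz

Second harmonic of the first: 2·231.1 = 462.2 Hz.
Fourth harmonic of the second: 4·115.1 = 460.4 Hz.
f_beat = |462.2 − 460.4| = 1.8 Hz.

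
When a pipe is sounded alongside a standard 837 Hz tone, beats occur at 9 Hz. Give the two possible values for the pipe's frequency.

|f − 837| = 9, so f = 837 ± 9.

828 Hz or 846 Hz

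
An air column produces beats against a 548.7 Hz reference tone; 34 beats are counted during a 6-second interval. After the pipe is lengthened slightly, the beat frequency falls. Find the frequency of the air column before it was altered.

554.3667 Hz

Beat frequency = 34/6 = 5.6667 Hz.
|f − 548.7| = 5.6667, so the air column was at either 543.0333 Hz or 554.3667 Hz.
A longer pipe has a lower fundamental; the adjustment lowers the air column's frequency.
The beat rate fell, so the adjustment moved the air column toward 548.7 Hz — it must have started above the reference.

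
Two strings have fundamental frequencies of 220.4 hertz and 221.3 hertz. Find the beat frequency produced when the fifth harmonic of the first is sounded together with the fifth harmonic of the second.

Fifth harmonic of the first: 5·220.4 = 1102.0 Hz.
Fifth harmonic of the second: 5·221.3 = 1106.5 Hz.
f_beat = |1102.0 − 1106.5| = 4.5 Hz.

4.5 Hz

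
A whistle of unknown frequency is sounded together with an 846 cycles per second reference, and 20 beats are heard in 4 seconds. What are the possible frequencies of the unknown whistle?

841 Hz or 851 Hz

Beat frequency = 20/4 = 5 Hz.
|f − 846| = 5, so f = 846 ± 5.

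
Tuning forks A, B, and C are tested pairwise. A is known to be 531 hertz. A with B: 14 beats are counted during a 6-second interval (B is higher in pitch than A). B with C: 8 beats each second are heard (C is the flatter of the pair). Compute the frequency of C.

525.3333 Hz

A–B: Beat frequency = 14/6 = 2.3333 Hz.
B is above A, so f_B = 531 + 2.3333 = 533.3333 Hz.
C is below B, so f_C = 533.3333 − 8 = 525.3333 Hz.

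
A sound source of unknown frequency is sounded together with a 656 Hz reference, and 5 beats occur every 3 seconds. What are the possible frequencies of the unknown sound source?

Beat frequency = 5/3 = 1.6667 Hz.
|f − 656| = 1.6667, so f = 656 ± 1.6667.

654.3333 Hz or 657.6667 Hz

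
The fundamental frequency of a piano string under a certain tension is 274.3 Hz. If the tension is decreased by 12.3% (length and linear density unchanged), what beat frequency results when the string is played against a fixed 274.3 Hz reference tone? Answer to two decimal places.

17.42 Hz

For a string, f ∝ √T, so the new frequency is 274.3·√0.877 = 256.8772 Hz.
f_beat = |256.8772 − 274.3| = 17.42 Hz.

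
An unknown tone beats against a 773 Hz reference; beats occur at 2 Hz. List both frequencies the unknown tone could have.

|f − 773| = 2, so f = 773 ± 2.

771 Hz or 775 Hz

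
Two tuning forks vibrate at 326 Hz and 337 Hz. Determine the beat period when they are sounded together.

0.091 s

f_beat = |326 − 337| = 11 Hz.
Beat period T = 1 / f_beat = 1 / 11 s.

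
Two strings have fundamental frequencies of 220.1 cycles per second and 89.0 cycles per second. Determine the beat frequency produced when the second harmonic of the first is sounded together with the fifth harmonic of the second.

Second harmonic of the first: 2·220.1 = 440.2 Hz.
Fifth harmonic of the second: 5·89.0 = 445.0 Hz.
f_beat = |440.2 − 445.0| = 4.8 Hz.

4.8 Hz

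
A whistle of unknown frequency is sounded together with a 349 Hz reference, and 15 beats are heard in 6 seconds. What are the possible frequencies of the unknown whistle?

Beat frequency = 15/6 = 2.5 Hz.
|f − 349| = 2.5, so f = 349 ± 2.5.

346.5 Hz or 351.5 Hz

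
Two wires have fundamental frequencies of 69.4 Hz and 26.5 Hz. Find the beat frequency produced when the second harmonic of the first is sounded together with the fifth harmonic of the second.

Second harmonic of the first: 2·69.4 = 138.8 Hz.
Fifth harmonic of the second: 5·26.5 = 132.5 Hz.
f_beat = |138.8 − 132.5| = 6.3 Hz.

6.3 Hz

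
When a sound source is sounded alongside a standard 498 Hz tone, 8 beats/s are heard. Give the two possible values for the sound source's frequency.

|f − 498| = 8, so f = 498 ± 8.

490 Hz or 506 Hz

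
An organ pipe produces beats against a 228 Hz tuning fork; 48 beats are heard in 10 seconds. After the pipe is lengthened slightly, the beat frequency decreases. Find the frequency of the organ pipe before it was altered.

232.8 Hz

Beat frequency = 48/10 = 4.8 Hz.
|f − 228| = 4.8, so the organ pipe was at either 223.2 Hz or 232.8 Hz.
A longer pipe has a lower fundamental; the adjustment lowers the organ pipe's frequency.
The beat rate fell, so the adjustment moved the organ pipe toward 228 Hz — it must have started above the reference.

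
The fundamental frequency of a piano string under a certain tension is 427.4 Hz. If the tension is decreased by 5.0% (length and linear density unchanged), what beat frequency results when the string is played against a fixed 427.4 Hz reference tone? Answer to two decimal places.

For a string, f ∝ √T, so the new frequency is 427.4·√0.950 = 416.5780 Hz.
f_beat = |416.5780 − 427.4| = 10.82 Hz.

10.82 Hz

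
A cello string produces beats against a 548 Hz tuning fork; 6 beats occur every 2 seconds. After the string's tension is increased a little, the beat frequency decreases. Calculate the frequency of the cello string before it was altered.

545 Hz

Beat frequency = 6/2 = 3 Hz.
|f − 548| = 3, so the cello string was at either 545 Hz or 551 Hz.
Higher tension means higher frequency; the adjustment raises the cello string's frequency.
The beat rate fell, so the adjustment moved the cello string toward 548 Hz — it must have started below the reference.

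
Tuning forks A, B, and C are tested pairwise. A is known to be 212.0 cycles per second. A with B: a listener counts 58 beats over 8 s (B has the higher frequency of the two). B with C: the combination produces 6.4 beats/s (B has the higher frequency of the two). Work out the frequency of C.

212.85 Hz

A–B: Beat frequency = 58/8 = 7.25 Hz.
B is above A, so f_B = 212.0 + 7.25 = 219.25 Hz.
C is below B, so f_C = 219.25 − 6.4 = 212.85 Hz.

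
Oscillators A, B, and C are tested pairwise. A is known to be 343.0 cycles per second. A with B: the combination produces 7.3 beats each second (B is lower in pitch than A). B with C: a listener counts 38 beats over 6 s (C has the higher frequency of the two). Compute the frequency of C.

B is below A, so f_B = 343.0 − 7.3 = 335.7 Hz.
B–C: Beat frequency = 38/6 = 6.3333 Hz.
C is above B, so f_C = 335.7 + 6.3333 = 342.0333 Hz.

342.0333 Hz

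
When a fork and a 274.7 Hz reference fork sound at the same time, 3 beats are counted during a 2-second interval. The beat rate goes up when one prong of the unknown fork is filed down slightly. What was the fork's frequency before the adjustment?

Beat frequency = 3/2 = 1.5 Hz.
|f − 274.7| = 1.5, so the fork was at either 273.2 Hz or 276.2 Hz.
Filing a prong removes mass and raises the fork's frequency; the adjustment raises the fork's frequency.
The beat rate rose, so the adjustment moved the fork further from 274.7 Hz — it was already above the reference.

276.2 Hz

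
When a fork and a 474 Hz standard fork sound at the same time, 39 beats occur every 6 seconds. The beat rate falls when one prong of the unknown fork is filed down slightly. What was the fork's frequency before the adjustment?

467.5 Hz

Beat frequency = 39/6 = 6.5 Hz.
|f − 474| = 6.5, so the fork was at either 467.5 Hz or 480.5 Hz.
Filing a prong removes mass and raises the fork's frequency; the adjustment raises the fork's frequency.
The beat rate fell, so the adjustment moved the fork toward 474 Hz — it must have started below the reference.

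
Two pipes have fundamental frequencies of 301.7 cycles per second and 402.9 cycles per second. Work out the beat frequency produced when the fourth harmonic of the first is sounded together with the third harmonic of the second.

1.9 Hz

Fourth harmonic of the first: 4·301.7 = 1206.8 Hz.
Third harmonic of the second: 3·402.9 = 1208.7 Hz.
f_beat = |1206.8 − 1208.7| = 1.9 Hz.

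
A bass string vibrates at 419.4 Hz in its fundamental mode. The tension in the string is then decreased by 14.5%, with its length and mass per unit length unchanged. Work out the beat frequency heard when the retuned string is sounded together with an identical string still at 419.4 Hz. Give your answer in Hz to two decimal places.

31.60 Hz

For a string, f ∝ √T, so the new frequency is 419.4·√0.855 = 387.8033 Hz.
f_beat = |387.8033 − 419.4| = 31.60 Hz.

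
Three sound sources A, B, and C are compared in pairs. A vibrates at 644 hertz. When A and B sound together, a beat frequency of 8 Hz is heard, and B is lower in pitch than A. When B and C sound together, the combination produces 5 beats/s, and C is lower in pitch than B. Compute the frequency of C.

631 Hz

B is below A, so f_B = 644 − 8 = 636 Hz.
C is below B, so f_C = 636 − 5 = 631 Hz.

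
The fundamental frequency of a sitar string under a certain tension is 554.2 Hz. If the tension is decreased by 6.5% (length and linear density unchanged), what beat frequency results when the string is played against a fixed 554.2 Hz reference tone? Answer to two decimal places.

For a string, f ∝ √T, so the new frequency is 554.2·√0.935 = 535.8859 Hz.
f_beat = |535.8859 − 554.2| = 18.31 Hz.

18.31 Hz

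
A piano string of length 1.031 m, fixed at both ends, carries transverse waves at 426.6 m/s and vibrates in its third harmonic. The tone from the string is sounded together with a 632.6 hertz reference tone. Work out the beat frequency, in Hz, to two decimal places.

11.94 Hz

For a string fixed at both ends, f_n = n·v/(2L) = 3·426.6/(2·1.031) = 620.6596 Hz.
f_beat = |620.6596 − 632.6| = 11.94 Hz.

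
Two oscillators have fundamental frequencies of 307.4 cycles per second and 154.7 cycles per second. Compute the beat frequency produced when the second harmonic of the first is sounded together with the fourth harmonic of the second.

4.0 Hz

Second harmonic of the first: 2·307.4 = 614.8 Hz.
Fourth harmonic of the second: 4·154.7 = 618.8 Hz.
f_beat = |614.8 − 618.8| = 4.0 Hz.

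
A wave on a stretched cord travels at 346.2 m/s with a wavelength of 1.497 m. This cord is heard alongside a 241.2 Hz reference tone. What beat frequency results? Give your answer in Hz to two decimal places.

Source frequency f = v/λ = 346.2/1.497 = 231.2625 Hz.
f_beat = |231.2625 − 241.2| = 9.94 Hz.

9.94 Hz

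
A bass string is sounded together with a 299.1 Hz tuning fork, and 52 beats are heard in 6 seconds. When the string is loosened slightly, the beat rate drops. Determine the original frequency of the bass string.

307.7667 Hz

Beat frequency = 52/6 = 8.6667 Hz.
|f − 299.1| = 8.6667, so the bass string was at either 290.4333 Hz or 307.7667 Hz.
Reducing tension lowers a string's frequency; the adjustment lowers the bass string's frequency.
The beat rate fell, so the adjustment moved the bass string toward 299.1 Hz — it must have started above the reference.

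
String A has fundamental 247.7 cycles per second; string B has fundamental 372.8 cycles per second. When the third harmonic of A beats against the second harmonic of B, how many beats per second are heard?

Third harmonic of the first: 3·247.7 = 743.1 Hz.
Second harmonic of the second: 2·372.8 = 745.6 Hz.
f_beat = |743.1 − 745.6| = 2.5 Hz.

2.5 Hz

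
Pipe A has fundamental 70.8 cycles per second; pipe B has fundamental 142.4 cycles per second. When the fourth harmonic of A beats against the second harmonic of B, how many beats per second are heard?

1.6 Hz

Fourth harmonic of the first: 4·70.8 = 283.2 Hz.
Second harmonic of the second: 2·142.4 = 284.8 Hz.
f_beat = |283.2 − 284.8| = 1.6 Hz.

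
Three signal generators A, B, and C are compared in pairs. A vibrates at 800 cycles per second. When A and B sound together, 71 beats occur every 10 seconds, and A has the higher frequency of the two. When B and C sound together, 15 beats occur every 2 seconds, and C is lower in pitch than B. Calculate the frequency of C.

785.4 Hz

A–B: Beat frequency = 71/10 = 7.1 Hz.
B is below A, so f_B = 800 − 7.1 = 792.9 Hz.
B–C: Beat frequency = 15/2 = 7.5 Hz.
C is below B, so f_C = 792.9 − 7.5 = 785.4 Hz.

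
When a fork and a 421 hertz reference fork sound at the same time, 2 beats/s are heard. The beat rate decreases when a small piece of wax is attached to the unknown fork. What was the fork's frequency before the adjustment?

|f − 421| = 2, so the fork was at either 419 Hz or 423 Hz.
Loading a fork with wax lowers its frequency; the adjustment lowers the fork's frequency.
The beat rate fell, so the adjustment moved the fork toward 421 Hz — it must have started above the reference.

423 Hz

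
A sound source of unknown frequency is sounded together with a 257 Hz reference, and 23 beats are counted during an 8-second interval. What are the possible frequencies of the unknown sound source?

Beat frequency = 23/8 = 2.875 Hz.
|f − 257| = 2.875, so f = 257 ± 2.875.

254.125 Hz or 259.875 Hz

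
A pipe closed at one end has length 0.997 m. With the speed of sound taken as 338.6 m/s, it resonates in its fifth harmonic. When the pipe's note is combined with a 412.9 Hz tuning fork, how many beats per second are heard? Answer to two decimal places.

11.62 Hz

Closed pipe (odd harmonics): f_n = n·v/(4L) = 5·338.6/(4·0.997) = 424.5236 Hz.
f_beat = |424.5236 − 412.9| = 11.62 Hz.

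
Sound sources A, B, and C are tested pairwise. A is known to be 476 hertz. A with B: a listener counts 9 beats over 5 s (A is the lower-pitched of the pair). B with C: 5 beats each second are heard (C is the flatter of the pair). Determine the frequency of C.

A–B: Beat frequency = 9/5 = 1.8 Hz.
B is above A, so f_B = 476 + 1.8 = 477.8 Hz.
C is below B, so f_C = 477.8 − 5 = 472.8 Hz.

472.8 Hz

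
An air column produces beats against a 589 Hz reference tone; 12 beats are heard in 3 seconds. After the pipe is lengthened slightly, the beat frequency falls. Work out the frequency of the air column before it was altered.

Beat frequency = 12/3 = 4 Hz.
|f − 589| = 4, so the air column was at either 585 Hz or 593 Hz.
A longer pipe has a lower fundamental; the adjustment lowers the air column's frequency.
The beat rate fell, so the adjustment moved the air column toward 589 Hz — it must have started above the reference.

593 Hz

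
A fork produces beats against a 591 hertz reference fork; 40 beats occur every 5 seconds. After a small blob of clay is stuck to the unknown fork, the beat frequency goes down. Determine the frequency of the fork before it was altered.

599 Hz

Beat frequency = 40/5 = 8 Hz.
|f − 591| = 8, so the fork was at either 583 Hz or 599 Hz.
Adding mass to a fork lowers its frequency; the adjustment lowers the fork's frequency.
The beat rate fell, so the adjustment moved the fork toward 591 Hz — it must have started above the reference.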